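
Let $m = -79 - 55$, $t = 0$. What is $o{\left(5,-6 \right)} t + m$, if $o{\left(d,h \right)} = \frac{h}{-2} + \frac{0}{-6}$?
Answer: $-134$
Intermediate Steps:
$m = -134$ ($m = -79 - 55 = -134$)
$o{\left(d,h \right)} = - \frac{h}{2}$ ($o{\left(d,h \right)} = h \left(- \frac{1}{2}\right) + 0 \left(- \frac{1}{6}\right) = - \frac{h}{2} + 0 = - \frac{h}{2}$)
$o{\left(5,-6 \right)} t + m = \left(- \frac{1}{2}\right) \left(-6\right) 0 - 134 = 3 \cdot 0 - 134 = 0 - 134 = -134$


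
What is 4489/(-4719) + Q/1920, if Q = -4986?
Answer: -5357969/1510080 ≈ -3.5481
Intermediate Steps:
4489/(-4719) + Q/1920 = 4489/(-4719) - 4986/1920 = 4489*(-1/4719) - 4986*1/1920 = -4489/4719 - 831/320 = -5357969/1510080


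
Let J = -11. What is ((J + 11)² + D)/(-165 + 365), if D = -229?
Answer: -229/200 ≈ -1.1450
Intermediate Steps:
((J + 11)² + D)/(-165 + 365) = ((-11 + 11)² - 229)/(-165 + 365) = (0² - 229)/200 = (0 - 229)*(1/200) = -229*1/200 = -229/200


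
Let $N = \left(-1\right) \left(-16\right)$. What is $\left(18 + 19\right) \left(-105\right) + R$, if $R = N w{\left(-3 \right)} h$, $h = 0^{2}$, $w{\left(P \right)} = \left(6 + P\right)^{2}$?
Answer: $-3885$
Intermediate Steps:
$N = 16$
$h = 0$
$R = 0$ ($R = 16 \left(6 - 3\right)^{2} \cdot 0 = 16 \cdot 3^{2} \cdot 0 = 16 \cdot 9 \cdot 0 = 144 \cdot 0 = 0$)
$\left(18 + 19\right) \left(-105\right) + R = \left(18 + 19\right) \left(-105\right) + 0 = 37 \left(-105\right) + 0 = -3885 + 0 = -3885$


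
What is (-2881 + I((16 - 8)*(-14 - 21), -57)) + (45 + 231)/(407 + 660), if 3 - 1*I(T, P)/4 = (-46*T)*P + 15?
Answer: 3130269913/1067 ≈ 2.9337e+6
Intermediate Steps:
I(T, P) = -48 + 184*P*T (I(T, P) = 12 - 4*((-46*T)*P + 15) = 12 - 4*(-46*P*T + 15) = 12 - 4*(15 - 46*P*T) = 12 + (-60 + 184*P*T) = -48 + 184*P*T)
(-2881 + I((16 - 8)*(-14 - 21), -57)) + (45 + 231)/(407 + 660) = (-2881 + (-48 + 184*(-57)*((16 - 8)*(-14 - 21)))) + (45 + 231)/(407 + 660) = (-2881 + (-48 + 184*(-57)*(8*(-35)))) + 276/1067 = (-2881 + (-48 + 184*(-57)*(-280))) + 276*(1/1067) = (-2881 + (-48 + 2936640)) + 276/1067 = (-2881 + 2936592) + 276/1067 = 2933711 + 276/1067 = 3130269913/1067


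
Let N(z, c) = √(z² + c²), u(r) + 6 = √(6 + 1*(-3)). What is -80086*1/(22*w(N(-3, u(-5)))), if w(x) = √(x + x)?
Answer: -40043*3^(¾)/(66*(4 - √3)^(¼)) ≈ -1127.0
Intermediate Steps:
u(r) = -6 + √3 (u(r) = -6 + √(6 + 1*(-3)) = -6 + √(6 - 3) = -6 + √3)
N(z, c) = √(c² + z²)
w(x) = √2*√x (w(x) = √(2*x) = √2*√x)
-80086*1/(22*w(N(-3, u(-5)))) = -80086*√2/(44*((-6 + √3)² + (-3)²)^(¼)) = -80086*√2/(44*((-6 + √3)² + 9)^(¼)) = -80086*√2/(44*(9 + (-6 + √3)²)^(¼)) = -40043*√2/(22*(9 + (-6 + √3)²)^(¼))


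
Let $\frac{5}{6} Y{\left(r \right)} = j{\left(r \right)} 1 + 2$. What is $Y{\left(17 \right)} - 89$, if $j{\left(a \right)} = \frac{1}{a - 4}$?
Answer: $- \frac{5623}{65} \approx -86.508$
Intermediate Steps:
$j{\left(a \right)} = \frac{1}{-4 + a}$
$Y{\left(r \right)} = \frac{12}{5} + \frac{6}{5 \left(-4 + r\right)}$ ($Y{\left(r \right)} = \frac{6 \left(\frac{1}{-4 + r} 1 + 2\right)}{5} = \frac{6 \left(\frac{1}{-4 + r} + 2\right)}{5} = \frac{6 \left(2 + \frac{1}{-4 + r}\right)}{5} = \frac{12}{5} + \frac{6}{5 \left(-4 + r\right)}$)
$Y{\left(17 \right)} - 89 = \frac{6 \left(-7 + 2 \cdot 17\right)}{5 \left(-4 + 17\right)} - 89 = \frac{6 \left(-7 + 34\right)}{5 \cdot 13} - 89 = \frac{6}{5} \cdot \frac{1}{13} \cdot 27 - 89 = \frac{162}{65} - 89 = - \frac{5623}{65}$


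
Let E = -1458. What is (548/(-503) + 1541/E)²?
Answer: 2477812847449/537837423876 ≈ 4.6070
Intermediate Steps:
(548/(-503) + 1541/E)² = (548/(-503) + 1541/(-1458))² = (548*(-1/503) + 1541*(-1/1458))² = (-548/503 - 1541/1458)² = (-1574107/733374)² = 2477812847449/537837423876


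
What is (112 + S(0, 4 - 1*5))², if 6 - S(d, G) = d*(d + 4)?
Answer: 13924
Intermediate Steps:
S(d, G) = 6 - d*(4 + d) (S(d, G) = 6 - d*(d + 4) = 6 - d*(4 + d))
(112 + S(0, 4 - 1*5))² = (112 + (6 - 1*0² - 4*0))² = (112 + (6 - 1*0 + 0))² = (112 + (6 + 0 + 0))² = (112 + 6)² = 118² = 13924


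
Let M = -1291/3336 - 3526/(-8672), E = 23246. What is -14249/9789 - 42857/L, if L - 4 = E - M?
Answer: -1357559679110575/411515547545739 ≈ -3.2989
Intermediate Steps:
M = 35449/1808112 (M = -1291*1/3336 - 3526*(-1/8672) = -1291/3336 + 1763/4336 = 35449/1808112 ≈ 0.019606)
L = 42038568551/1808112 (L = 4 + (23246 - 1*35449/1808112) = 4 + (23246 - 35449/1808112) = 4 + 42031336103/1808112 = 42038568551/1808112 ≈ 23250.)
-14249/9789 - 42857/L = -14249/9789 - 42857/42038568551/1808112 = -14249*1/9789 - 42857*1808112/42038568551 = -14249/9789 - 77490255984/42038568551 = -1357559679110575/411515547545739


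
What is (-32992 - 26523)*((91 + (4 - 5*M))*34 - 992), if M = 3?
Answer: -102841920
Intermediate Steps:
(-32992 - 26523)*((91 + (4 - 5*M))*34 - 992) = (-32992 - 26523)*((91 + (4 - 5*3))*34 - 992) = -59515*((91 + (4 - 15))*34 - 992) = -59515*((91 - 11)*34 - 992) = -59515*(80*34 - 992) = -59515*(2720 - 992) = -59515*1728 = -102841920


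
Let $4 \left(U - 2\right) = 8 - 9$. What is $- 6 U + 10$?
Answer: $- \frac{1}{2} \approx -0.5$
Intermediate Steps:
$U = \frac{7}{4}$ ($U = 2 + \frac{8 - 9}{4} = 2 + \frac{1}{4} \left(-1\right) = 2 - \frac{1}{4} = \frac{7}{4} \approx 1.75$)
$- 6 U + 10 = \left(-6\right) \frac{7}{4} + 10 = - \frac{21}{2} + 10 = - \frac{1}{2}$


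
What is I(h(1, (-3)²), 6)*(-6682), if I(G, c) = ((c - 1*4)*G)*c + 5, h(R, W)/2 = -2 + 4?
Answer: -354146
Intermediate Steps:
h(R, W) = 4 (h(R, W) = 2*(-2 + 4) = 2*2 = 4)
I(G, c) = 5 + G*c*(-4 + c) (I(G, c) = ((c - 4)*G)*c + 5 = ((-4 + c)*G)*c + 5 = (G*(-4 + c))*c + 5 = G*c*(-4 + c) + 5 = 5 + G*c*(-4 + c))
I(h(1, (-3)²), 6)*(-6682) = (5 + 4*6² - 4*4*6)*(-6682) = (5 + 4*36 - 96)*(-6682) = (5 + 144 - 96)*(-6682) = 53*(-6682) = -354146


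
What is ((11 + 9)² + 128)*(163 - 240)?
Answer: -40656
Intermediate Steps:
((11 + 9)² + 128)*(163 - 240) = (20² + 128)*(-77) = (400 + 128)*(-77) = 528*(-77) = -40656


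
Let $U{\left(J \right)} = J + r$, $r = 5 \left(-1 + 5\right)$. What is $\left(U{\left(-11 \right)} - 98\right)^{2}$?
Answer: $7921$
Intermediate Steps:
$r = 20$ ($r = 5 \cdot 4 = 20$)
$U{\left(J \right)} = 20 + J$ ($U{\left(J \right)} = J + 20 = 20 + J$)
$\left(U{\left(-11 \right)} - 98\right)^{2} = \left(\left(20 - 11\right) - 98\right)^{2} = \left(9 - 98\right)^{2} = \left(-89\right)^{2} = 7921$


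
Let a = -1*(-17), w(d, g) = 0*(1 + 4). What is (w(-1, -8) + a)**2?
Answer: 289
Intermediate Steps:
w(d, g) = 0 (w(d, g) = 0*5 = 0)
a = 17
(w(-1, -8) + a)**2 = (0 + 17)**2 = 17**2 = 289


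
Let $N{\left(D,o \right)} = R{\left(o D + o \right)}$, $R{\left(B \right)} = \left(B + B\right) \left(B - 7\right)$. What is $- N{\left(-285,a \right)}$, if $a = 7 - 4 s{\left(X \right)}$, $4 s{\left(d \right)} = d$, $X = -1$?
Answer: $-10355776$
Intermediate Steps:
$s{\left(d \right)} = \frac{d}{4}$
$a = 8$ ($a = 7 - 4 \cdot \frac{1}{4} \left(-1\right) = 7 - -1 = 7 + 1 = 8$)
$R{\left(B \right)} = 2 B \left(-7 + B\right)$
$N{\left(D,o \right)} = 2 \left(o + D o\right) \left(-7 + o + D o\right)$ ($N{\left(D,o \right)} = 2 \left(o D + o\right) \left(-7 + \left(o D + o\right)\right) = 2 \left(D o + o\right) \left(-7 + \left(D o + o\right)\right) = 2 \left(o + D o\right) \left(-7 + \left(o + D o\right)\right) = 2 \left(o + D o\right) \left(-7 + o + D o\right)$)
$- N{\left(-285,a \right)} = - 2 \cdot 8 \left(1 - 285\right) \left(-7 + 8 \left(1 - 285\right)\right) = - 2 \cdot 8 \left(-284\right) \left(-7 + 8 \left(-284\right)\right) = - 2 \cdot 8 \left(-284\right) \left(-7 - 2272\right) = - 2 \cdot 8 \left(-284\right) \left(-2279\right) = \left(-1\right) 10355776 = -10355776$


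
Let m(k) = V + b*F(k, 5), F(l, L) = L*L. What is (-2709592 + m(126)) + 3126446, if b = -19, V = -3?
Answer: 416376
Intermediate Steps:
F(l, L) = L²
m(k) = -478 (m(k) = -3 - 19*5² = -3 - 19*25 = -3 - 475 = -478)
(-2709592 + m(126)) + 3126446 = (-2709592 - 478) + 3126446 = -2710070 + 3126446 = 416376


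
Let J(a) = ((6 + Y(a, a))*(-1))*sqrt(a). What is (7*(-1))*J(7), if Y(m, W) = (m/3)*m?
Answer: 469*sqrt(7)/3 ≈ 413.62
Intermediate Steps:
Y(m, W) = m**2/3 (Y(m, W) = (m*(1/3))*m = (m/3)*m = m**2/3)
J(a) = sqrt(a)*(-6 - a**2/3) (J(a) = ((6 + a**2/3)*(-1))*sqrt(a) = (-6 - a**2/3)*sqrt(a) = sqrt(a)*(-6 - a**2/3))
(7*(-1))*J(7) = (7*(-1))*(sqrt(7)*(-18 - 1*7**2)/3) = -7*sqrt(7)*(-18 - 1*49)/3 = -7*sqrt(7)*(-18 - 49)/3 = -7*sqrt(7)*(-67)/3 = -(-469)*sqrt(7)/3 = 469*sqrt(7)/3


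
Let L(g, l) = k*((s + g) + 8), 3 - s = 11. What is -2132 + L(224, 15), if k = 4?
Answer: -1236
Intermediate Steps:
s = -8 (s = 3 - 1*11 = 3 - 11 = -8)
L(g, l) = 4*g (L(g, l) = 4*((-8 + g) + 8) = 4*g)
-2132 + L(224, 15) = -2132 + 4*224 = -2132 + 896 = -1236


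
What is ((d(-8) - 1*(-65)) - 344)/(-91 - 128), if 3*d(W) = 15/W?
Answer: 2237/1752 ≈ 1.2768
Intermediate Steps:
d(W) = 5/W (d(W) = (15/W)/3 = 5/W)
((d(-8) - 1*(-65)) - 344)/(-91 - 128) = ((5/(-8) - 1*(-65)) - 344)/(-91 - 128) = ((5*(-1/8) + 65) - 344)/(-219) = ((-5/8 + 65) - 344)*(-1/219) = (515/8 - 344)*(-1/219) = -2237/8*(-1/219) = 2237/1752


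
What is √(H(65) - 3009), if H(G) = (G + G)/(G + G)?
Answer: 8*I*√47 ≈ 54.845*I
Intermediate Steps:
H(G) = 1 (H(G) = (2*G)/((2*G)) = (2*G)*(1/(2*G)) = 1)
√(H(65) - 3009) = √(1 - 3009) = √(-3008) = 8*I*√47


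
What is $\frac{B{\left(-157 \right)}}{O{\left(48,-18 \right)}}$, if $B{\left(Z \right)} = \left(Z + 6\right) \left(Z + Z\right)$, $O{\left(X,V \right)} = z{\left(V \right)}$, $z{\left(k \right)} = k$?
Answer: $- \frac{23707}{9} \approx -2634.1$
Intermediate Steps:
$O{\left(X,V \right)} = V$
$B{\left(Z \right)} = 2 Z \left(6 + Z\right)$ ($B{\left(Z \right)} = \left(6 + Z\right) 2 Z = 2 Z \left(6 + Z\right)$)
$\frac{B{\left(-157 \right)}}{O{\left(48,-18 \right)}} = \frac{2 \left(-157\right) \left(6 - 157\right)}{-18} = 2 \left(-157\right) \left(-151\right) \left(- \frac{1}{18}\right) = 47414 \left(- \frac{1}{18}\right) = - \frac{23707}{9}$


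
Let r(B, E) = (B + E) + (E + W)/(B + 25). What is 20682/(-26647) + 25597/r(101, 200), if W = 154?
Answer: 1290163389/15455260 ≈ 83.477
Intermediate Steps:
r(B, E) = B + E + (154 + E)/(25 + B) (r(B, E) = (B + E) + (E + 154)/(B + 25) = (B + E) + (154 + E)/(25 + B) = B + E + (154 + E)/(25 + B))
20682/(-26647) + 25597/r(101, 200) = 20682/(-26647) + 25597/(((154 + 101² + 25*101 + 26*200 + 101*200)/(25 + 101))) = 20682*(-1/26647) + 25597/(((154 + 10201 + 2525 + 5200 + 20200)/126)) = -20682/26647 + 25597/(((1/126)*38280)) = -20682/26647 + 25597/(6380/21) = -20682/26647 + 25597*(21/6380) = -20682/26647 + 48867/580 = 1290163389/15455260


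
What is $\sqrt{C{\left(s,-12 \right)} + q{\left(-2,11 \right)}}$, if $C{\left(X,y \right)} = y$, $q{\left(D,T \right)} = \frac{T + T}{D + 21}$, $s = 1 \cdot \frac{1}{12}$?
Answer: $\frac{i \sqrt{3914}}{19} \approx 3.2927 i$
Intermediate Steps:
$s = \frac{1}{12}$ ($s = 1 \cdot \frac{1}{12} = \frac{1}{12} \approx 0.083333$)
$q{\left(D,T \right)} = \frac{2 T}{21 + D}$
$\sqrt{C{\left(s,-12 \right)} + q{\left(-2,11 \right)}} = \sqrt{-12 + 2 \cdot 11 \frac{1}{21 - 2}} = \sqrt{-12 + 2 \cdot 11 \cdot \frac{1}{19}} = \sqrt{-12 + \frac{22}{19}} = \sqrt{- \frac{206}{19}} = \frac{i \sqrt{3914}}{19}$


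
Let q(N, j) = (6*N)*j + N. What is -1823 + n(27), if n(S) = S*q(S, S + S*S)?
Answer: 3305650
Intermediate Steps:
q(N, j) = N + 6*N*j (q(N, j) = 6*N*j + N = N + 6*N*j)
n(S) = S²*(1 + 6*S + 6*S²) (n(S) = S*(S*(1 + 6*(S + S*S))) = S*(S*(1 + 6*(S + S²))) = S*(S*(1 + (6*S + 6*S²))) = S*(S*(1 + 6*S + 6*S²)) = S²*(1 + 6*S + 6*S²))
-1823 + n(27) = -1823 + 27²*(1 + 6*27*(1 + 27)) = -1823 + 729*(1 + 6*27*28) = -1823 + 729*(1 + 4536) = -1823 + 729*4537 = -1823 + 3307473 = 3305650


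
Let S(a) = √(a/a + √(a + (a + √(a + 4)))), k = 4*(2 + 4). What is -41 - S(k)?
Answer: -41 - √(1 + √2*√(24 + √7)) ≈ -43.881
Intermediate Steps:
k = 24 (k = 4*6 = 24)
S(a) = √(1 + √(√(4 + a) + 2*a)) (S(a) = √(1 + √(a + (a + √(4 + a)))) = √(1 + √(√(4 + a) + 2*a)))
-41 - S(k) = -41 - √(1 + √(√(4 + 24) + 2*24)) = -41 - √(1 + √(√28 + 48)) = -41 - √(1 + √(2*√7 + 48)) = -41 - √(1 + √(48 + 2*√7))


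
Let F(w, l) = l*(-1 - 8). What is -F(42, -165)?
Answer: -1485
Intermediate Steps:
F(w, l) = -9*l (F(w, l) = l*(-9) = -9*l)
-F(42, -165) = -(-9)*(-165) = -1*1485 = -1485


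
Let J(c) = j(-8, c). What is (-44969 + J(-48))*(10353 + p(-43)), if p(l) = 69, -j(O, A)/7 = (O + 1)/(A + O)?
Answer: -1874704149/4 ≈ -4.6868e+8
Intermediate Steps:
j(O, A) = -7*(1 + O)/(A + O) (j(O, A) = -7*(O + 1)/(A + O) = -7*(1 + O)/(A + O))
J(c) = 49/(-8 + c) (J(c) = 7*(-1 - 1*(-8))/(c - 8) = 7*(-1 + 8)/(-8 + c) = 7*7/(-8 + c) = 49/(-8 + c))
(-44969 + J(-48))*(10353 + p(-43)) = (-44969 + 49/(-8 - 48))*(10353 + 69) = (-44969 + 49/(-56))*10422 = (-44969 + 49*(-1/56))*10422 = (-44969 - 7/8)*10422 = -359759/8*10422 = -1874704149/4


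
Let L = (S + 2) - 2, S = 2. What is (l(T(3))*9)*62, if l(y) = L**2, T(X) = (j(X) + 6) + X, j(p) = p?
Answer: 2232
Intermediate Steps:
T(X) = 6 + 2*X (T(X) = (X + 6) + X = (6 + X) + X = 6 + 2*X)
L = 2 (L = (2 + 2) - 2 = 4 - 2 = 2)
l(y) = 4 (l(y) = 2**2 = 4)
(l(T(3))*9)*62 = (4*9)*62 = 36*62 = 2232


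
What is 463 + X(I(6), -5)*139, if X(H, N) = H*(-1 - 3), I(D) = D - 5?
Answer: -93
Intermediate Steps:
I(D) = -5 + D
X(H, N) = -4*H (X(H, N) = H*(-4) = -4*H)
463 + X(I(6), -5)*139 = 463 - 4*(-5 + 6)*139 = 463 - 4*1*139 = 463 - 4*139 = 463 - 556 = -93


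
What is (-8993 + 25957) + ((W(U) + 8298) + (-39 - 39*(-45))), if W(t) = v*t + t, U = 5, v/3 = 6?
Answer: 27073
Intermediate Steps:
v = 18 (v = 3*6 = 18)
W(t) = 19*t (W(t) = 18*t + t = 19*t)
(-8993 + 25957) + ((W(U) + 8298) + (-39 - 39*(-45))) = (-8993 + 25957) + ((19*5 + 8298) + (-39 - 39*(-45))) = 16964 + ((95 + 8298) + (-39 + 1755)) = 16964 + (8393 + 1716) = 16964 + 10109 = 27073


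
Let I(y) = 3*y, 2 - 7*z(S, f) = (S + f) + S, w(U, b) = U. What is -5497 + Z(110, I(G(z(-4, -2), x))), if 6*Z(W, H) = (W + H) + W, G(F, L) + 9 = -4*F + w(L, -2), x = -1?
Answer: -114844/21 ≈ -5468.8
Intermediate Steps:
z(S, f) = 2/7 - 2*S/7 - f/7 (z(S, f) = 2/7 - ((S + f) + S)/7 = 2/7 - (f + 2*S)/7 = 2/7 + (-2*S/7 - f/7) = 2/7 - 2*S/7 - f/7)
G(F, L) = -9 + L - 4*F (G(F, L) = -9 + (-4*F + L) = -9 + (L - 4*F) = -9 + L - 4*F)
Z(W, H) = W/3 + H/6 (Z(W, H) = ((W + H) + W)/6 = ((H + W) + W)/6 = (H + 2*W)/6 = W/3 + H/6)
-5497 + Z(110, I(G(z(-4, -2), x))) = -5497 + ((1/3)*110 + (3*(-9 - 1 - 4*(2/7 - 2/7*(-4) - 1/7*(-2))))/6) = -5497 + (110/3 + (3*(-9 - 1 - 4*(2/7 + 8/7 + 2/7)))/6) = -5497 + (110/3 + (3*(-9 - 1 - 4*12/7))/6) = -5497 + (110/3 + (3*(-9 - 1 - 48/7))/6) = -5497 + (110/3 + (3*(-118/7))/6) = -5497 + (110/3 + (1/6)*(-354/7)) = -5497 + (110/3 - 59/7) = -5497 + 593/21 = -114844/21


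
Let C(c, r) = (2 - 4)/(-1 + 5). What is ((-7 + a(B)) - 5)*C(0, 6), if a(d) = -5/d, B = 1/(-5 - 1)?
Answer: -9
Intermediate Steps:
B = -⅙ (B = 1/(-6) = -⅙ ≈ -0.16667)
C(c, r) = -½ (C(c, r) = -2/4 = -2*¼ = -½)
((-7 + a(B)) - 5)*C(0, 6) = ((-7 - 5/(-⅙)) - 5)*(-½) = ((-7 - 5*(-6)) - 5)*(-½) = ((-7 + 30) - 5)*(-½) = (23 - 5)*(-½) = 18*(-½) = -9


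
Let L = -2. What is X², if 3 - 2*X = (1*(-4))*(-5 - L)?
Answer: 81/4 ≈ 20.250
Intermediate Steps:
X = -9/2 (X = 3/2 - 1*(-4)*(-5 - 1*(-2))/2 = 3/2 - (-2)*(-5 + 2) = 3/2 - (-2)*(-3) = 3/2 - ½*12 = 3/2 - 6 = -9/2 ≈ -4.5000)
X² = (-9/2)² = 81/4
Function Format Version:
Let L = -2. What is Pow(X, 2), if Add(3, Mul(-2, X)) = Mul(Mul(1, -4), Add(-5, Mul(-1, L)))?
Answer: Rational(81, 4) ≈ 20.250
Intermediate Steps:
X = Rational(-9, 2) (X = Add(Rational(3, 2), Mul(Rational(-1, 2), Mul(Mul(1, -4), Add(-5, Mul(-1, -2))))) = Add(Rational(3, 2), Mul(Rational(-1, 2), Mul(-4, Add(-5, 2)))) = Add(Rational(3, 2), Mul(Rational(-1, 2), Mul(-4, -3))) = Add(Rational(3, 2), Mul(Rational(-1, 2), 12)) = Add(Rational(3, 2), -6) = Rational(-9, 2) ≈ -4.5000)
Pow(X, 2) = Pow(Rational(-9, 2), 2) = Rational(81, 4)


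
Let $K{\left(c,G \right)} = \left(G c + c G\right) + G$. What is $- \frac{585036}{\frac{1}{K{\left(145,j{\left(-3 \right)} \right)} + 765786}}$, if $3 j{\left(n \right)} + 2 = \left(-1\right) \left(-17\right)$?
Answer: $-448863605676$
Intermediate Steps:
$j{\left(n \right)} = 5$ ($j{\left(n \right)} = - \frac{2}{3} + \frac{\left(-1\right) \left(-17\right)}{3} = - \frac{2}{3} + \frac{1}{3} \cdot 17 = - \frac{2}{3} + \frac{17}{3} = 5$)
$K{\left(c,G \right)} = G + 2 G c$ ($K{\left(c,G \right)} = \left(G c + G c\right) + G = 2 G c + G = G + 2 G c$)
$- \frac{585036}{\frac{1}{K{\left(145,j{\left(-3 \right)} \right)} + 765786}} = - \frac{585036}{\frac{1}{5 \left(1 + 2 \cdot 145\right) + 765786}} = - \frac{585036}{\frac{1}{5 \left(1 + 290\right) + 765786}} = - \frac{585036}{\frac{1}{5 \cdot 291 + 765786}} = - \frac{585036}{\frac{1}{1455 + 765786}} = - \frac{585036}{\frac{1}{767241}} = - 585036 \frac{1}{\frac{1}{767241}} = \left(-585036\right) 767241 = -448863605676$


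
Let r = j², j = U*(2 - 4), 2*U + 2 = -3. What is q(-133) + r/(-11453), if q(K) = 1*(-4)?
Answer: -45837/11453 ≈ -4.0022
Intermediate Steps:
U = -5/2 (U = -1 + (½)*(-3) = -1 - 3/2 = -5/2 ≈ -2.5000)
q(K) = -4
j = 5 (j = -5*(2 - 4)/2 = -5/2*(-2) = 5)
r = 25 (r = 5² = 25)
q(-133) + r/(-11453) = -4 + 25/(-11453) = -4 + 25*(-1/11453) = -4 - 25/11453 = -45837/11453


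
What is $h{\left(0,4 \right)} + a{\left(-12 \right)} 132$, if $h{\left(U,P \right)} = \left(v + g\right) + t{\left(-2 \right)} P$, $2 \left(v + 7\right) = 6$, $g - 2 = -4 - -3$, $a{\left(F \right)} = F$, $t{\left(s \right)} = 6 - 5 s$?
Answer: $-1523$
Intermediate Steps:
$g = 1$ ($g = 2 - 1 = 1$)
$v = -4$ ($v = -7 + \frac{1}{2} \cdot 6 = -7 + 3 = -4$)
$h{\left(U,P \right)} = -3 + 16 P$ ($h{\left(U,P \right)} = \left(-4 + 1\right) + \left(6 - -10\right) P = -3 + \left(6 + 10\right) P = -3 + 16 P$)
$h{\left(0,4 \right)} + a{\left(-12 \right)} 132 = \left(-3 + 16 \cdot 4\right) - 1584 = \left(-3 + 64\right) - 1584 = 61 - 1584 = -1523$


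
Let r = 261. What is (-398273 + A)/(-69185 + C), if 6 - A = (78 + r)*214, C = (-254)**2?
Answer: 67259/667 ≈ 100.84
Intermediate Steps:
C = 64516
A = -72540 (A = 6 - (78 + 261)*214 = 6 - 339*214 = 6 - 1*72546 = 6 - 72546 = -72540)
(-398273 + A)/(-69185 + C) = (-398273 - 72540)/(-69185 + 64516) = -470813/(-4669) = -470813*(-1/4669) = 67259/667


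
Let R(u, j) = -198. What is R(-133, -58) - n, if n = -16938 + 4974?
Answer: 11766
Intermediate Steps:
n = -11964
R(-133, -58) - n = -198 - 1*(-11964) = -198 + 11964 = 11766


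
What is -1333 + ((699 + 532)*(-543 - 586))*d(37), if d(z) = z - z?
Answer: -1333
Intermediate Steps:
d(z) = 0
-1333 + ((699 + 532)*(-543 - 586))*d(37) = -1333 + ((699 + 532)*(-543 - 586))*0 = -1333 + (1231*(-1129))*0 = -1333 - 1389799*0 = -1333 + 0 = -1333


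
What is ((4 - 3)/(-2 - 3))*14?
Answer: -14/5 ≈ -2.8000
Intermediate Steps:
((4 - 3)/(-2 - 3))*14 = (1/(-5))*14 = -⅕*1*14 = -⅕*14 = -14/5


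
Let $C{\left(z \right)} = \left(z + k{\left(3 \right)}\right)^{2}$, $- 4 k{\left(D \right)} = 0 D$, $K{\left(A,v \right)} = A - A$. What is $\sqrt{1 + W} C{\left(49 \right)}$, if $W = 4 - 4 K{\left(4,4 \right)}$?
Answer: $2401 \sqrt{5} \approx 5368.8$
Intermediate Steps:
$K{\left(A,v \right)} = 0$
$k{\left(D \right)} = 0$ ($k{\left(D \right)} = - \frac{0 D}{4} = \left(- \frac{1}{4}\right) 0 = 0$)
$W = 4$ ($W = 4 - 0 = 4 + 0 = 4$)
$C{\left(z \right)} = z^{2}$ ($C{\left(z \right)} = \left(z + 0\right)^{2} = z^{2}$)
$\sqrt{1 + W} C{\left(49 \right)} = \sqrt{1 + 4} \cdot 49^{2} = \sqrt{5} \cdot 2401 = 2401 \sqrt{5}$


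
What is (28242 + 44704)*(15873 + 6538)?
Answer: 1634792806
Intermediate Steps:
(28242 + 44704)*(15873 + 6538) = 72946*22411 = 1634792806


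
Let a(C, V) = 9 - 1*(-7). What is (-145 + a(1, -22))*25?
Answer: -3225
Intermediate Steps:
a(C, V) = 16 (a(C, V) = 9 + 7 = 16)
(-145 + a(1, -22))*25 = (-145 + 16)*25 = -129*25 = -3225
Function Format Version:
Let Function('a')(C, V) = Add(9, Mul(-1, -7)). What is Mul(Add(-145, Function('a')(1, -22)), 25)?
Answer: -3225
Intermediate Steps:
Function('a')(C, V) = 16 (Function('a')(C, V) = Add(9, 7) = 16)
Mul(Add(-145, Function('a')(1, -22)), 25) = Mul(Add(-145, 16), 25) = Mul(-129, 25) = -3225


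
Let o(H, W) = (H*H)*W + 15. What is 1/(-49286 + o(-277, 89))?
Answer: 1/6779610 ≈ 1.4750e-7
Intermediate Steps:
o(H, W) = 15 + W*H² (o(H, W) = H²*W + 15 = W*H² + 15 = 15 + W*H²)
1/(-49286 + o(-277, 89)) = 1/(-49286 + (15 + 89*(-277)²)) = 1/(-49286 + (15 + 89*76729)) = 1/(-49286 + (15 + 6828881)) = 1/(-49286 + 6828896) = 1/6779610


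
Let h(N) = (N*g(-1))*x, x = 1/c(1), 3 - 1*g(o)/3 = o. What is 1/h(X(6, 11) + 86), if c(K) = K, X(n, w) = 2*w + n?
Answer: 1/1368 ≈ 0.00073099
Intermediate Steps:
g(o) = 9 - 3*o
X(n, w) = n + 2*w
x = 1 (x = 1/1 = 1)
h(N) = 12*N (h(N) = (N*(9 - 3*(-1)))*1 = (N*(9 + 3))*1 = (N*12)*1 = (12*N)*1 = 12*N)
1/h(X(6, 11) + 86) = 1/(12*((6 + 2*11) + 86)) = 1/(12*((6 + 22) + 86)) = 1/(12*(28 + 86)) = 1/(12*114) = 1/1368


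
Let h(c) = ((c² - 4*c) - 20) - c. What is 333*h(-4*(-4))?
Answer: 51948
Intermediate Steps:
h(c) = -20 + c² - 5*c (h(c) = (-20 + c² - 4*c) - c = -20 + c² - 5*c)
333*h(-4*(-4)) = 333*(-20 + (-4*(-4))² - (-20)*(-4)) = 333*(-20 + 16² - 5*16) = 333*(-20 + 256 - 80) = 333*156 = 51948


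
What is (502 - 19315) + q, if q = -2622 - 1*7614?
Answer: -29049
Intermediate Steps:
q = -10236 (q = -2622 - 7614 = -10236)
(502 - 19315) + q = (502 - 19315) - 10236 = -18813 - 10236 = -29049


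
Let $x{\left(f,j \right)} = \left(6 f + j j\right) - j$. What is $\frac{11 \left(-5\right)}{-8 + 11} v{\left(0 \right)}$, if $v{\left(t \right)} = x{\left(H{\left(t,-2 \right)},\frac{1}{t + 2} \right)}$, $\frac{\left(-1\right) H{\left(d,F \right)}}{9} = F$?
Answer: $- \frac{23705}{12} \approx -1975.4$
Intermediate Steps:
$H{\left(d,F \right)} = - 9 F$
$x{\left(f,j \right)} = j^{2} - j + 6 f$ ($x{\left(f,j \right)} = \left(6 f + j^{2}\right) - j = \left(j^{2} + 6 f\right) - j = j^{2} - j + 6 f$)
$v{\left(t \right)} = 108 + \frac{1}{\left(2 + t\right)^{2}} - \frac{1}{2 + t}$ ($v{\left(t \right)} = \left(\frac{1}{t + 2}\right)^{2} - \frac{1}{t + 2} + 6 \left(\left(-9\right) \left(-2\right)\right) = \left(\frac{1}{2 + t}\right)^{2} - \frac{1}{2 + t} + 6 \cdot 18 = \frac{1}{\left(2 + t\right)^{2}} - \frac{1}{2 + t} + 108 = 108 + \frac{1}{\left(2 + t\right)^{2}} - \frac{1}{2 + t}$)
$\frac{11 \left(-5\right)}{-8 + 11} v{\left(0 \right)} = \frac{11 \left(-5\right)}{-8 + 11} \frac{431 + 108 \cdot 0^{2} + 431 \cdot 0}{4 + 0^{2} + 4 \cdot 0} = - \frac{55}{3} \frac{431 + 108 \cdot 0 + 0}{4 + 0 + 0} = \left(-55\right) \frac{1}{3} \frac{431 + 0 + 0}{4} = - \frac{55 \cdot \frac{1}{4} \cdot 431}{3} = \left(- \frac{55}{3}\right) \frac{431}{4} = - \frac{23705}{12}$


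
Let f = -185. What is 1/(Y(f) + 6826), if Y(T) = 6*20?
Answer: 1/6946 ≈ 0.00014397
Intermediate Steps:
Y(T) = 120
1/(Y(f) + 6826) = 1/(120 + 6826) = 1/6946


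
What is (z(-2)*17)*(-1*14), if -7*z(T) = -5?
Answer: -170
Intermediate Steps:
z(T) = 5/7 (z(T) = -⅐*(-5) = 5/7)
(z(-2)*17)*(-1*14) = ((5/7)*17)*(-1*14) = (85/7)*(-14) = -170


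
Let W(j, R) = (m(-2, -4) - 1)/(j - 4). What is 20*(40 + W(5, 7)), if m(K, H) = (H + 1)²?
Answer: 960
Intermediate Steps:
m(K, H) = (1 + H)²
W(j, R) = 8/(-4 + j) (W(j, R) = ((1 - 4)² - 1)/(j - 4) = ((-3)² - 1)/(-4 + j) = (9 - 1)/(-4 + j) = 8/(-4 + j))
20*(40 + W(5, 7)) = 20*(40 + 8/(-4 + 5)) = 20*(40 + 8/1) = 20*(40 + 8*1) = 20*(40 + 8) = 20*48 = 960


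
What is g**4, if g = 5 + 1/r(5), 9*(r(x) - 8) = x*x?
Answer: 59553569296/88529281 ≈ 672.70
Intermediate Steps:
r(x) = 8 + x**2/9 (r(x) = 8 + (x*x)/9 = 8 + x**2/9)
g = 494/97 (g = 5 + 1/(8 + (1/9)*5**2) = 5 + 1/(8 + (1/9)*25) = 5 + 1/(8 + 25/9) = 5 + 1/(97/9) = 5 + 9/97 = 494/97 ≈ 5.0928)
g**4 = (494/97)**4 = 59553569296/88529281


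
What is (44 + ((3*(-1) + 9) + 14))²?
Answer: 4096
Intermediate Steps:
(44 + ((3*(-1) + 9) + 14))² = (44 + ((-3 + 9) + 14))² = (44 + (6 + 14))² = (44 + 20)² = 64² = 4096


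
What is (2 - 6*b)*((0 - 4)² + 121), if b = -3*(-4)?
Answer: -9590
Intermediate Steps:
b = 12
(2 - 6*b)*((0 - 4)² + 121) = (2 - 6*12)*((0 - 4)² + 121) = (2 - 72)*((-4)² + 121) = -70*(16 + 121) = -70*137 = -9590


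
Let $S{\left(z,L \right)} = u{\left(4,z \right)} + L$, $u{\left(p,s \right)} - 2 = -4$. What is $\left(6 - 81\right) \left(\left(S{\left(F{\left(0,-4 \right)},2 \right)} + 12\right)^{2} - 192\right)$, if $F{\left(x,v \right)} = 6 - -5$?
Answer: $3600$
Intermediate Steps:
$u{\left(p,s \right)} = -2$ ($u{\left(p,s \right)} = 2 - 4 = -2$)
$F{\left(x,v \right)} = 11$ ($F{\left(x,v \right)} = 6 + 5 = 11$)
$S{\left(z,L \right)} = -2 + L$
$\left(6 - 81\right) \left(\left(S{\left(F{\left(0,-4 \right)},2 \right)} + 12\right)^{2} - 192\right) = \left(6 - 81\right) \left(\left(\left(-2 + 2\right) + 12\right)^{2} - 192\right) = \left(6 - 81\right) \left(\left(0 + 12\right)^{2} - 192\right) = - 75 \left(12^{2} - 192\right) = - 75 \left(144 - 192\right) = \left(-75\right) \left(-48\right) = 3600$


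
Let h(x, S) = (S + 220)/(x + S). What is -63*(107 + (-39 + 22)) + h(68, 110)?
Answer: -504465/89 ≈ -5668.1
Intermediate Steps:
h(x, S) = (220 + S)/(S + x)
-63*(107 + (-39 + 22)) + h(68, 110) = -63*(107 + (-39 + 22)) + (220 + 110)/(110 + 68) = -63*(107 - 17) + 330/178 = -63*90 + (1/178)*330 = -5670 + 165/89 = -504465/89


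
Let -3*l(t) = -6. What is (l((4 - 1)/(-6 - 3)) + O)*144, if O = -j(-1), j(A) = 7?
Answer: -720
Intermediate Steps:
l(t) = 2 (l(t) = -1/3*(-6) = 2)
O = -7 (O = -1*7 = -7)
(l((4 - 1)/(-6 - 3)) + O)*144 = (2 - 7)*144 = -5*144 = -720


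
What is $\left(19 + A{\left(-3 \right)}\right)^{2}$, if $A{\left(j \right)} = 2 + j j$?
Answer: $900$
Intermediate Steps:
$A{\left(j \right)} = 2 + j^{2}$
$\left(19 + A{\left(-3 \right)}\right)^{2} = \left(19 + \left(2 + \left(-3\right)^{2}\right)\right)^{2} = \left(19 + \left(2 + 9\right)\right)^{2} = \left(19 + 11\right)^{2} = 30^{2} = 900$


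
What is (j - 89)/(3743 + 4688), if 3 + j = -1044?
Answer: -1136/8431 ≈ -0.13474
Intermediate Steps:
j = -1047 (j = -3 - 1044 = -1047)
(j - 89)/(3743 + 4688) = (-1047 - 89)/(3743 + 4688) = -1136/8431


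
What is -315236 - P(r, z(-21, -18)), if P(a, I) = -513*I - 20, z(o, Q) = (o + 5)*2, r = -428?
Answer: -331632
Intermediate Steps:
z(o, Q) = 10 + 2*o (z(o, Q) = (5 + o)*2 = 10 + 2*o)
P(a, I) = -20 - 513*I
-315236 - P(r, z(-21, -18)) = -315236 - (-20 - 513*(10 + 2*(-21))) = -315236 - (-20 - 513*(10 - 42)) = -315236 - (-20 - 513*(-32)) = -315236 - (-20 + 16416) = -315236 - 1*16396 = -315236 - 16396 = -331632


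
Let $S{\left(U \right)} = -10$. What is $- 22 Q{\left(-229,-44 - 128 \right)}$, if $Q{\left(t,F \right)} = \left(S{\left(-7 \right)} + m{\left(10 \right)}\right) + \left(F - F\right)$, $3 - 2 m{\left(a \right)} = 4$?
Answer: $231$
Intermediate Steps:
$m{\left(a \right)} = - \frac{1}{2}$ ($m{\left(a \right)} = \frac{3}{2} - 2 = - \frac{1}{2}$)
$Q{\left(t,F \right)} = - \frac{21}{2}$ ($Q{\left(t,F \right)} = \left(-10 - \frac{1}{2}\right) + \left(F - F\right) = - \frac{21}{2} + 0 = - \frac{21}{2}$)
$- 22 Q{\left(-229,-44 - 128 \right)} = \left(-22\right) \left(- \frac{21}{2}\right) = 231$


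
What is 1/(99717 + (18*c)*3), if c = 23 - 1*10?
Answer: 1/100419 ≈ 9.9583e-6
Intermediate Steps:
c = 13 (c = 23 - 10 = 13)
1/(99717 + (18*c)*3) = 1/(99717 + (18*13)*3) = 1/(99717 + 234*3) = 1/(99717 + 702) = 1/100419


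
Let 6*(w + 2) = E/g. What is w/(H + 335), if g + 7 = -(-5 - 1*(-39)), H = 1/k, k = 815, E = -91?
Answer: -326815/67164396 ≈ -0.0048659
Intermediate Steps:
H = 1/815 ≈ 0.0012270
g = -41 (g = -7 - (-5 - 1*(-39)) = -7 - (-5 + 39) = -7 - 1*34 = -7 - 34 = -41)
w = -401/246 (w = -2 + (-91/(-41))/6 = -2 + (-91*(-1/41))/6 = -2 + (⅙)*(91/41) = -2 + 91/246 = -401/246 ≈ -1.6301)
w/(H + 335) = -401/246/(1/815 + 335) = -401/246/(273026/815) = (815/273026)*(-401/246) = -326815/67164396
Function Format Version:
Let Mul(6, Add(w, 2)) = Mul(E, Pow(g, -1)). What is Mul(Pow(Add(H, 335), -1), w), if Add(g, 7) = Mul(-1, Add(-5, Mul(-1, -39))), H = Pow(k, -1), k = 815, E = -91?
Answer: Rational(-326815, 67164396) ≈ -0.0048659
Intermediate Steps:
H = Rational(1, 815) (H = Pow(815, -1) = Rational(1, 815) ≈ 0.0012270)
g = -41 (g = Add(-7, Mul(-1, Add(-5, Mul(-1, -39)))) = Add(-7, Mul(-1, Add(-5, 39))) = Add(-7, Mul(-1, 34)) = Add(-7, -34) = -41)
w = Rational(-401, 246) (w = Add(-2, Mul(Rational(1, 6), Mul(-91, Pow(-41, -1)))) = Add(-2, Mul(Rational(1, 6), Mul(-91, Rational(-1, 41)))) = Add(-2, Mul(Rational(1, 6), Rational(91, 41))) = Add(-2, Rational(91, 246)) = Rational(-401, 246) ≈ -1.6301)
Mul(Pow(Add(H, 335), -1), w) = Mul(Pow(Add(Rational(1, 815), 335), -1), Rational(-401, 246)) = Mul(Pow(Rational(273026, 815), -1), Rational(-401, 246)) = Mul(Rational(815, 273026), Rational(-401, 246)) = Rational(-326815, 67164396)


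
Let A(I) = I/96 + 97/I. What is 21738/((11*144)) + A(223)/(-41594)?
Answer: 134419345853/9794887872 ≈ 13.723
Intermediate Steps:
A(I) = 97/I + I/96 (A(I) = I*(1/96) + 97/I = I/96 + 97/I = 97/I + I/96)
21738/((11*144)) + A(223)/(-41594) = 21738/((11*144)) + (97/223 + (1/96)*223)/(-41594) = 21738/1584 + (97*(1/223) + 223/96)*(-1/41594) = 21738*(1/1584) + (97/223 + 223/96)*(-1/41594) = 3623/264 + (59041/21408)*(-1/41594) = 3623/264 - 59041/890444352 = 134419345853/9794887872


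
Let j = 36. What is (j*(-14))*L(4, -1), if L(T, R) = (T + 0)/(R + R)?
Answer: 1008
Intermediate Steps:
L(T, R) = T/(2*R) (L(T, R) = T/((2*R)) = T*(1/(2*R)) = T/(2*R))
(j*(-14))*L(4, -1) = (36*(-14))*((½)*4/(-1)) = -252*4*(-1) = -504*(-2) = 1008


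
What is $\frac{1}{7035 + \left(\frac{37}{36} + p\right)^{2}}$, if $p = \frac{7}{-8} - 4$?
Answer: $\frac{5184}{36546169} \approx 0.00014185$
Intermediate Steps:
$p = - \frac{39}{8}$ ($p = 7 \left(- \frac{1}{8}\right) - 4 = - \frac{7}{8} - 4 = - \frac{39}{8} \approx -4.875$)
$\frac{1}{7035 + \left(\frac{37}{36} + p\right)^{2}} = \frac{1}{7035 + \left(\frac{37}{36} - \frac{39}{8}\right)^{2}} = \frac{1}{7035 + \left(- \frac{277}{72}\right)^{2}} = \frac{1}{7035 + \frac{76729}{5184}} = \frac{1}{\frac{36546169}{5184}} = \frac{5184}{36546169}$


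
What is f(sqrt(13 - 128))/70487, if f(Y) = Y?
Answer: I*sqrt(115)/70487 ≈ 0.00015214*I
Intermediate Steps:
f(sqrt(13 - 128))/70487 = sqrt(13 - 128)/70487 = sqrt(-115)*(1/70487) = (I*sqrt(115))*(1/70487) = I*sqrt(115)/70487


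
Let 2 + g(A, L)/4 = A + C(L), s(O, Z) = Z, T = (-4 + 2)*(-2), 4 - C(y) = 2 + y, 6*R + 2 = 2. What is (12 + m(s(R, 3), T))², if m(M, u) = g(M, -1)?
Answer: 784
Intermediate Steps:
R = 0 (R = -⅓ + (⅙)*2 = -⅓ + ⅓ = 0)
C(y) = 2 - y (C(y) = 4 - (2 + y) = 4 + (-2 - y) = 2 - y)
T = 4 (T = -2*(-2) = 4)
g(A, L) = -4*L + 4*A (g(A, L) = -8 + 4*(A + (2 - L)) = -8 + 4*(2 + A - L) = -8 + (8 - 4*L + 4*A) = -4*L + 4*A)
m(M, u) = 4 + 4*M (m(M, u) = -4*(-1) + 4*M = 4 + 4*M)
(12 + m(s(R, 3), T))² = (12 + (4 + 4*3))² = (12 + (4 + 12))² = (12 + 16)² = 28² = 784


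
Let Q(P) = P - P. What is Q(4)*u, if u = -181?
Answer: 0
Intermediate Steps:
Q(P) = 0
Q(4)*u = 0*(-181) = 0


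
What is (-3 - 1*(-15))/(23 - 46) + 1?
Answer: 11/23 ≈ 0.47826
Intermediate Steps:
(-3 - 1*(-15))/(23 - 46) + 1 = (-3 + 15)/(-23) + 1 = 12*(-1/23) + 1 = -12/23 + 1 = 11/23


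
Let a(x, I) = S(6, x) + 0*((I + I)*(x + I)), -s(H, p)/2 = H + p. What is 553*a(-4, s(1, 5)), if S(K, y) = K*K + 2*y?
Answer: 15484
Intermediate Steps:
S(K, y) = K**2 + 2*y
s(H, p) = -2*H - 2*p (s(H, p) = -2*(H + p) = -2*H - 2*p)
a(x, I) = 36 + 2*x (a(x, I) = (6**2 + 2*x) + 0*((I + I)*(x + I)) = (36 + 2*x) + 0*((2*I)*(I + x)) = (36 + 2*x) + 0*(2*I*(I + x)) = (36 + 2*x) + 0 = 36 + 2*x)
553*a(-4, s(1, 5)) = 553*(36 + 2*(-4)) = 553*(36 - 8) = 553*28 = 15484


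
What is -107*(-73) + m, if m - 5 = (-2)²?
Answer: 7820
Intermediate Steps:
m = 9 (m = 5 + (-2)² = 5 + 4 = 9)
-107*(-73) + m = -107*(-73) + 9 = 7811 + 9 = 7820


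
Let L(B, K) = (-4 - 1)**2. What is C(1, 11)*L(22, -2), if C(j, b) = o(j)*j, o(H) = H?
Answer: 25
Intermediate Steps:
L(B, K) = 25 (L(B, K) = (-5)**2 = 25)
C(j, b) = j**2 (C(j, b) = j*j = j**2)
C(1, 11)*L(22, -2) = 1**2*25 = 1*25 = 25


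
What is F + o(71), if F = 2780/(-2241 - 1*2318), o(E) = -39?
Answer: -180581/4559 ≈ -39.610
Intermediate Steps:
F = -2780/4559 (F = 2780/(-2241 - 2318) = 2780/(-4559) = 2780*(-1/4559) = -2780/4559 ≈ -0.60978)
F + o(71) = -2780/4559 - 39 = -180581/4559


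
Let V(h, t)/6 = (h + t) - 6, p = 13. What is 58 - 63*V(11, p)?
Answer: -6746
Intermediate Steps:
V(h, t) = -36 + 6*h + 6*t (V(h, t) = 6*((h + t) - 6) = 6*(-6 + h + t) = -36 + 6*h + 6*t)
58 - 63*V(11, p) = 58 - 63*(-36 + 6*11 + 6*13) = 58 - 63*(-36 + 66 + 78) = 58 - 63*108 = 58 - 6804 = -6746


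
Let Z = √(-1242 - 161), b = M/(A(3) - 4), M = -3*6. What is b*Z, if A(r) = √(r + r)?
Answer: 9*I*√8418/5 + 36*I*√1403/5 ≈ 434.84*I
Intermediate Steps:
A(r) = √2*√r (A(r) = √(2*r) = √2*√r)
M = -18
b = -18/(-4 + √6) (b = -18/(√2*√3 - 4) = -18/(√6 - 4) = -18/(-4 + √6) ≈ 11.609)
Z = I*√1403 (Z = √(-1403) = I*√1403 ≈ 37.457*I)
b*Z = (36/5 + 9*√6/5)*(I*√1403) = I*√1403*(36/5 + 9*√6/5)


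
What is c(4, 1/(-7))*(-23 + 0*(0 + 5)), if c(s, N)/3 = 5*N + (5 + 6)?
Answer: -4968/7 ≈ -709.71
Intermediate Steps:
c(s, N) = 33 + 15*N (c(s, N) = 3*(5*N + (5 + 6)) = 3*(5*N + 11) = 3*(11 + 5*N) = 33 + 15*N)
c(4, 1/(-7))*(-23 + 0*(0 + 5)) = (33 + 15/(-7))*(-23 + 0*(0 + 5)) = (33 + 15*(-1/7))*(-23 + 0*5) = (33 - 15/7)*(-23 + 0) = (216/7)*(-23) = -4968/7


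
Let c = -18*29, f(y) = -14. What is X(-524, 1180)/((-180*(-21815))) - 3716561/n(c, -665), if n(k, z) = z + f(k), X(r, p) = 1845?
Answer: 324307140699/59249540 ≈ 5473.6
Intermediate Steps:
c = -522
n(k, z) = -14 + z (n(k, z) = z - 14 = -14 + z)
X(-524, 1180)/((-180*(-21815))) - 3716561/n(c, -665) = 1845/((-180*(-21815))) - 3716561/(-14 - 665) = 1845/3926700 - 3716561/(-679) = 1845*(1/3926700) - 3716561*(-1/679) = 41/87260 + 3716561/679 = 324307140699/59249540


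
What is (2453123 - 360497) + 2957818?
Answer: 5050444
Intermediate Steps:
(2453123 - 360497) + 2957818 = 2092626 + 2957818 = 5050444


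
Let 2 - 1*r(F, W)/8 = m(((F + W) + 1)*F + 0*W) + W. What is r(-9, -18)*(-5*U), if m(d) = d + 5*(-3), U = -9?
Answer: -71640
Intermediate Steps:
m(d) = -15 + d (m(d) = d - 15 = -15 + d)
r(F, W) = 136 - 8*W - 8*F*(1 + F + W) (r(F, W) = 16 - 8*((-15 + (((F + W) + 1)*F + 0*W)) + W) = 16 - 8*((-15 + ((1 + F + W)*F + 0)) + W) = 16 - 8*((-15 + (F*(1 + F + W) + 0)) + W) = 16 - 8*((-15 + F*(1 + F + W)) + W) = 16 - 8*(-15 + W + F*(1 + F + W)) = 16 + (120 - 8*W - 8*F*(1 + F + W)) = 136 - 8*W - 8*F*(1 + F + W))
r(-9, -18)*(-5*U) = (136 - 8*(-18) - 8*(-9)*(1 - 9 - 18))*(-5*(-9)) = (136 + 144 - 8*(-9)*(-26))*45 = (136 + 144 - 1872)*45 = -1592*45 = -71640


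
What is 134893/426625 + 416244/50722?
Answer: 92211069623/10819636625 ≈ 8.5226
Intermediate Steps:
134893/426625 + 416244/50722 = 134893*(1/426625) + 416244*(1/50722) = 134893/426625 + 208122/25361 = 92211069623/10819636625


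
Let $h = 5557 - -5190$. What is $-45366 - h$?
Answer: $-56113$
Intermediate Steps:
$h = 10747$ ($h = 5557 + 5190 = 10747$)
$-45366 - h = -45366 - 10747 = -56113$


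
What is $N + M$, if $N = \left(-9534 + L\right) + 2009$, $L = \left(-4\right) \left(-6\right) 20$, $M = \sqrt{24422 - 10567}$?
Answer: $-7045 + \sqrt{13855} \approx -6927.3$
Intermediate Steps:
$M = \sqrt{13855} \approx 117.71$
$L = 480$ ($L = 24 \cdot 20 = 480$)
$N = -7045$ ($N = \left(-9534 + 480\right) + 2009 = -9054 + 2009 = -7045$)
$N + M = -7045 + \sqrt{13855}$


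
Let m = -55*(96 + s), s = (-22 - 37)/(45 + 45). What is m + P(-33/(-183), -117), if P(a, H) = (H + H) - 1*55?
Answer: -99593/18 ≈ -5532.9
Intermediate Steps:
s = -59/90 ≈ -0.65556
P(a, H) = -55 + 2*H (P(a, H) = 2*H - 55 = -55 + 2*H)
m = -94391/18 (m = -55*(96 - 59/90) = -55*8581/90 = -94391/18 ≈ -5243.9)
m + P(-33/(-183), -117) = -94391/18 + (-55 + 2*(-117)) = -94391/18 + (-55 - 234) = -94391/18 - 289 = -99593/18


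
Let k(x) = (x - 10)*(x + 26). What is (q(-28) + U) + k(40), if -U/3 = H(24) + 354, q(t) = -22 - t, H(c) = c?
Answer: 852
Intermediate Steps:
k(x) = (-10 + x)*(26 + x)
U = -1134 (U = -3*(24 + 354) = -3*378 = -1134)
(q(-28) + U) + k(40) = ((-22 - 1*(-28)) - 1134) + (-260 + 40² + 16*40) = ((-22 + 28) - 1134) + (-260 + 1600 + 640) = (6 - 1134) + 1980 = -1128 + 1980 = 852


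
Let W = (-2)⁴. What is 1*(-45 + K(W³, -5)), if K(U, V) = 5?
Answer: -40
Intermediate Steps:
W = 16
1*(-45 + K(W³, -5)) = 1*(-45 + 5) = 1*(-40) = -40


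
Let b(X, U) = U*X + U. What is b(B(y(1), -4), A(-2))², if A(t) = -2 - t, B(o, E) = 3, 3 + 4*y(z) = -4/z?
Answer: 0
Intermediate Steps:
y(z) = -¾ - 1/z (y(z) = -¾ + (-4/z)/4 = -¾ - 1/z)
b(X, U) = U + U*X
b(B(y(1), -4), A(-2))² = ((-2 - 1*(-2))*(1 + 3))² = ((-2 + 2)*4)² = (0*4)² = 0² = 0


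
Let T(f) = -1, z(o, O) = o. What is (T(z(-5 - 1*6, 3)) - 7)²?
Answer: 64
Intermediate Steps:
(T(z(-5 - 1*6, 3)) - 7)² = (-1 - 7)² = (-8)² = 64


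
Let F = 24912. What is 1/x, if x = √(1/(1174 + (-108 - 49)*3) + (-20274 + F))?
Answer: √2292142045/3260515 ≈ 0.014684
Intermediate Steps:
x = √2292142045/703 (x = √(1/(1174 + (-108 - 49)*3) + (-20274 + 24912)) = √(1/(1174 - 157*3) + 4638) = √(1/(1174 - 471) + 4638) = √(1/703 + 4638) = √(3260515/703) = √2292142045/703 ≈ 68.103)
1/x = 1/(√2292142045/703) = √2292142045/3260515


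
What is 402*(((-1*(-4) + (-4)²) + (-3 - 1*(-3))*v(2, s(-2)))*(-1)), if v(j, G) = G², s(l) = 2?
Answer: -8040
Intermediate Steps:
402*(((-1*(-4) + (-4)²) + (-3 - 1*(-3))*v(2, s(-2)))*(-1)) = 402*(((-1*(-4) + (-4)²) + (-3 - 1*(-3))*2²)*(-1)) = 402*(((4 + 16) + (-3 + 3)*4)*(-1)) = 402*((20 + 0*4)*(-1)) = 402*((20 + 0)*(-1)) = 402*(20*(-1)) = 402*(-20) = -8040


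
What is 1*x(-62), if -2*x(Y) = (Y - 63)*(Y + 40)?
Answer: -1375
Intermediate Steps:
x(Y) = -(-63 + Y)*(40 + Y)/2 (x(Y) = -(Y - 63)*(Y + 40)/2 = -(-63 + Y)*(40 + Y)/2)
1*x(-62) = 1*(1260 - ½*(-62)² + (23/2)*(-62)) = 1*(1260 - ½*3844 - 713) = 1*(1260 - 1922 - 713) = 1*(-1375) = -1375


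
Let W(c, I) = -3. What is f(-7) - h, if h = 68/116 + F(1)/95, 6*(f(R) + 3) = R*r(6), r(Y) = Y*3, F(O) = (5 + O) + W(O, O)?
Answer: -67822/2755 ≈ -24.618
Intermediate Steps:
F(O) = 2 + O (F(O) = (5 + O) - 3 = 2 + O)
r(Y) = 3*Y
f(R) = -3 + 3*R (f(R) = -3 + (R*(3*6))/6 = -3 + (R*18)/6 = -3 + (18*R)/6 = -3 + 3*R)
h = 1702/2755 (h = 68/116 + (2 + 1)/95 = 68*(1/116) + 3*(1/95) = 17/29 + 3/95 = 1702/2755 ≈ 0.61779)
f(-7) - h = (-3 + 3*(-7)) - 1*1702/2755 = (-3 - 21) - 1702/2755 = -24 - 1702/2755 = -67822/2755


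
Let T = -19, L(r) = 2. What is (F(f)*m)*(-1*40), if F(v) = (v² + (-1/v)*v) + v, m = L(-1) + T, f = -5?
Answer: 12920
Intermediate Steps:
m = -17 (m = 2 - 19 = -17)
F(v) = -1 + v + v² (F(v) = (v² - 1) + v = (-1 + v²) + v = -1 + v + v²)
(F(f)*m)*(-1*40) = ((-1 - 5 + (-5)²)*(-17))*(-1*40) = ((-1 - 5 + 25)*(-17))*(-40) = (19*(-17))*(-40) = -323*(-40) = 12920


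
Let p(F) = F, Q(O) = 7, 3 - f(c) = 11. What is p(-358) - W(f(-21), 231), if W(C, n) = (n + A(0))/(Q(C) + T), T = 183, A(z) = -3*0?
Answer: -68251/190 ≈ -359.22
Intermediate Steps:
A(z) = 0
f(c) = -8 (f(c) = 3 - 1*11 = 3 - 11 = -8)
W(C, n) = n/190 (W(C, n) = (n + 0)/(7 + 183) = n/190)
p(-358) - W(f(-21), 231) = -358 - 231/190 = -68251/190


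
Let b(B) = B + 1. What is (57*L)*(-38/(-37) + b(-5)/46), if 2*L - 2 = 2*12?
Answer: 592800/851 ≈ 696.59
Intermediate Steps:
b(B) = 1 + B
L = 13 (L = 1 + (2*12)/2 = 1 + (½)*24 = 1 + 12 = 13)
(57*L)*(-38/(-37) + b(-5)/46) = (57*13)*(-38/(-37) + (1 - 5)/46) = 741*(-38*(-1/37) - 4*1/46) = 741*(38/37 - 2/23) = 741*(800/851) = 592800/851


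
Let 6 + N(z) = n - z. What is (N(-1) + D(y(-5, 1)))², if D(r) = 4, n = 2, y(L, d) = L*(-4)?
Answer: 1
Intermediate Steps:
y(L, d) = -4*L
N(z) = -4 - z (N(z) = -6 + (2 - z) = -4 - z)
(N(-1) + D(y(-5, 1)))² = ((-4 - 1*(-1)) + 4)² = ((-4 + 1) + 4)² = (-3 + 4)² = 1² = 1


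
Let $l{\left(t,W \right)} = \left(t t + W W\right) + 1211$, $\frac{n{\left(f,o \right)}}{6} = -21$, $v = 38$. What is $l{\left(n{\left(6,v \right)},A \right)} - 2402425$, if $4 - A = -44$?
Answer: $-2383034$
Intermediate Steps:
$A = 48$ ($A = 4 - -44 = 4 + 44 = 48$)
$n{\left(f,o \right)} = -126$ ($n{\left(f,o \right)} = 6 \left(-21\right) = -126$)
$l{\left(t,W \right)} = 1211 + W^{2} + t^{2}$ ($l{\left(t,W \right)} = \left(t^{2} + W^{2}\right) + 1211 = \left(W^{2} + t^{2}\right) + 1211 = 1211 + W^{2} + t^{2}$)
$l{\left(n{\left(6,v \right)},A \right)} - 2402425 = \left(1211 + 48^{2} + \left(-126\right)^{2}\right) - 2402425 = \left(1211 + 2304 + 15876\right) - 2402425 = 19391 - 2402425 = -2383034$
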